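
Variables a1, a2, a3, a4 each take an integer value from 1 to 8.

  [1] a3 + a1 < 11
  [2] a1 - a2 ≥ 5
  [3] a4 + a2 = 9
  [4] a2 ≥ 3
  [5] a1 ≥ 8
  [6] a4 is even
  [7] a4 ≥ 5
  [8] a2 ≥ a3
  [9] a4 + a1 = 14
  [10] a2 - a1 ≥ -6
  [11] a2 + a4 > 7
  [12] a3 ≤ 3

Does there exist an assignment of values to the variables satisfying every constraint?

Satisfiable

Setting (a1, a2, a3, a4) = (8, 3, 2, 6) satisfies everything: constraint 1: a3 + a1 = 10; constraint 2: a1 - a2 = 5, and the others follow.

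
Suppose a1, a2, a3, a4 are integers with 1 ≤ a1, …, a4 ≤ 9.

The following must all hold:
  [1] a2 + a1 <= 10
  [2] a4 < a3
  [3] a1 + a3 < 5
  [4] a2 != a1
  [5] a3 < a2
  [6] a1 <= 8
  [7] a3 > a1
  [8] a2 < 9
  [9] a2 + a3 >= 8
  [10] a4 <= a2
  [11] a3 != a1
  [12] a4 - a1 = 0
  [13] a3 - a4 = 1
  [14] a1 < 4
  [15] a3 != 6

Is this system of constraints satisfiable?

Take a1 = 1, a2 = 7, a3 = 2, a4 = 1. Then constraint 1: a2 + a1 = 8; constraint 3: a1 + a3 = 3; constraint 9: a2 + a3 = 9, and every other listed constraint is also met.

Satisfiable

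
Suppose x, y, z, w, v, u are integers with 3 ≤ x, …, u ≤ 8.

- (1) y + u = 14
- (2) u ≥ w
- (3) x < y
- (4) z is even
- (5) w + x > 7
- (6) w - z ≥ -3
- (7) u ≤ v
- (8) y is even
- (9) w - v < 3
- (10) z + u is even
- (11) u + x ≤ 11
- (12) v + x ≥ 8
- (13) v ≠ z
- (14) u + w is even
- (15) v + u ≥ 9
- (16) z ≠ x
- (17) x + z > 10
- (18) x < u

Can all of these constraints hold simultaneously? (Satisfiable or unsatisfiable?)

Try x = 4, y = 8, z = 8, w = 6, v = 6, u = 6.
Check constraint 1: y + u = 14; constraint 5: w + x = 10. The remaining constraints are straightforward to verify.

Satisfiable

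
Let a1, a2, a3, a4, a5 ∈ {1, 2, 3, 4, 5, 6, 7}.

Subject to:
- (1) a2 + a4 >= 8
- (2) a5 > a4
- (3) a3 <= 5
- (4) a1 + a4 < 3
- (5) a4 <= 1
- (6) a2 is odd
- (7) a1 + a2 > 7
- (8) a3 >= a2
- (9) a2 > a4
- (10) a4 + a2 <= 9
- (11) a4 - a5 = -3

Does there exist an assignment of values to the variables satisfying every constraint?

From constraints 3 and 8: a2 ≤ a3 ≤ 5. From constraint 5: a4 ≤ 1. Hence a2 + a4 ≤ 6. But constraint 1 requires a2 + a4 ≥ 8, and 8 > 6. Contradiction.

Unsatisfiable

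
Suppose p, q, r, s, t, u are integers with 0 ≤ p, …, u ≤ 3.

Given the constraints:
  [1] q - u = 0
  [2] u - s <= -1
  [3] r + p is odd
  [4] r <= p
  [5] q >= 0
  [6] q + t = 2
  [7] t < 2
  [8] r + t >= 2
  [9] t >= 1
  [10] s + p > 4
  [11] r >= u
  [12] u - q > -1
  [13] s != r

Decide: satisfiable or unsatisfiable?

Try p = 2, q = 1, r = 1, s = 3, t = 1, u = 1.
Check constraint 1: q - u = 0; constraint 2: u - s = -2. The remaining constraints are straightforward to verify.

Satisfiable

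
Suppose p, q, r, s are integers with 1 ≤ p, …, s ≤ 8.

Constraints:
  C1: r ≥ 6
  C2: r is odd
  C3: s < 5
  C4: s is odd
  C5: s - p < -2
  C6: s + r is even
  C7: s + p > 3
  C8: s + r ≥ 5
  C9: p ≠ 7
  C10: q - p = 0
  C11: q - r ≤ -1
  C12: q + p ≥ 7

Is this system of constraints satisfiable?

Satisfiable

Take p = 4, q = 4, r = 7, s = 1. Then constraint 5: s - p = -3; constraint 7: s + p = 5; constraint 8: s + r = 8, and every other listed constraint is also met.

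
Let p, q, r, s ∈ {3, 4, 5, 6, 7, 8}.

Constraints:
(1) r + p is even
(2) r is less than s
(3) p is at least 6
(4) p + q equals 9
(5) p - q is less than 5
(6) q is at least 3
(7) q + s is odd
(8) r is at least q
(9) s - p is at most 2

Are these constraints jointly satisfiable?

Satisfiable

One satisfying assignment is p = 6, q = 3, r = 6, s = 8.
For the less obvious constraints — constraint 4: p + q = 9; constraint 5: p - q = 3; constraint 9: s - p = 2 — and the others hold by inspection.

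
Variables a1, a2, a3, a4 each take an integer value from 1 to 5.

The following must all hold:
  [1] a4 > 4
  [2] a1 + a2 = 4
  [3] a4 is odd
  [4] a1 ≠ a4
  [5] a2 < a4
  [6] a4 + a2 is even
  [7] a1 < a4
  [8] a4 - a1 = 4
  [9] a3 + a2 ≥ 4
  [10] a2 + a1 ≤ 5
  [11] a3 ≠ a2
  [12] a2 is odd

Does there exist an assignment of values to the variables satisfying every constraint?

Satisfiable

The assignment a1 = 1, a2 = 3, a3 = 1, a4 = 5 works:
  constraint 2 holds since a1 + a2 = 4.
  constraint 8 holds since a4 - a1 = 4.
  constraint 9 holds since a3 + a2 = 4.
The rest check out directly.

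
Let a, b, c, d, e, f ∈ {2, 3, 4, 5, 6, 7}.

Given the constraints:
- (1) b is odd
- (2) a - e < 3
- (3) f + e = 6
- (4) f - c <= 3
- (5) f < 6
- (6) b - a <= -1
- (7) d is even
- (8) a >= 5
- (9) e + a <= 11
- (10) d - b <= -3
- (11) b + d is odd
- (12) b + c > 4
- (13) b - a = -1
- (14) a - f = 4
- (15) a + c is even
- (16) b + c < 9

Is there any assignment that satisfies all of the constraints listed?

Satisfiable

Try a = 6, b = 5, c = 2, d = 2, e = 4, f = 2.
Check constraint 2: a - e = 2; constraint 3: f + e = 6. The remaining constraints are straightforward to verify.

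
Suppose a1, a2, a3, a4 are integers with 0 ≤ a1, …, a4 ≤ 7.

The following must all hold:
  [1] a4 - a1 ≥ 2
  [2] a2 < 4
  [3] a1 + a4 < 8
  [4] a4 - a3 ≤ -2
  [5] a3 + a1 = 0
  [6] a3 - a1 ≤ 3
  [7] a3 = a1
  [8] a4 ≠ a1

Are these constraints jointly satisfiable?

Constraints 1, 4, and 6 give a3 − a4 ≥ 2, a4 − a1 ≥ 2, a1 − a3 ≥ -3.
Adding all 3 inequalities: the left sides telescope to 0, and the right sides sum to 2 + 2 + (-3) = 1. So 0 ≥ 1, which is false.

Unsatisfiable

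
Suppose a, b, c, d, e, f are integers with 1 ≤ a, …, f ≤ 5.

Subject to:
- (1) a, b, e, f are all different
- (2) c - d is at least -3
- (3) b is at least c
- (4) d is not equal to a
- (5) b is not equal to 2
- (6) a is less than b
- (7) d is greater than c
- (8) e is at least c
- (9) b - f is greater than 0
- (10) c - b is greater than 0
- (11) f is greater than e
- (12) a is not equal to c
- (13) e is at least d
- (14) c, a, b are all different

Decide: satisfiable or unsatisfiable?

Constraints 7, 9, 10, 11, and 13 give e < f, f < b, b < c, c < d, d ≤ e. Chaining: e < f < b < c < d ≤ e, which forces e < e — impossible.

Unsatisfiable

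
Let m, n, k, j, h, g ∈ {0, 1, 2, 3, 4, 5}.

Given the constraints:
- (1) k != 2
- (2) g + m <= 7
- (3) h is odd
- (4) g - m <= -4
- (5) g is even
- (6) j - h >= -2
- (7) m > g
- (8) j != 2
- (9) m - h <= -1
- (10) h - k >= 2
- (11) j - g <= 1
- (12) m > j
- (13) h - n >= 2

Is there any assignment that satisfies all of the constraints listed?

Unsatisfiable

Constraints 4, 6, 9, and 11 give j − h ≥ -2, h − m ≥ 1, m − g ≥ 4, g − j ≥ -1.
Adding all 4 inequalities: the left sides telescope to 0, and the right sides sum to (-2) + 1 + 4 + (-1) = 2. So 0 ≥ 2, which is false.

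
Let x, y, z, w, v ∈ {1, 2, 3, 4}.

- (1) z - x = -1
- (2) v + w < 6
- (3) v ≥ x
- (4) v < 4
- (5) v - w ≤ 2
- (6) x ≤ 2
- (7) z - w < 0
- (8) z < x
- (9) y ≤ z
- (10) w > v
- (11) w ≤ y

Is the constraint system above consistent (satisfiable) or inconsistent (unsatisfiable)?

Constraints 3, 8, 9, 10, and 11 give z < x, x ≤ v, v < w, w ≤ y, y ≤ z. Chaining: z < x ≤ v < w ≤ y ≤ z, which forces z < z — impossible.

Unsatisfiable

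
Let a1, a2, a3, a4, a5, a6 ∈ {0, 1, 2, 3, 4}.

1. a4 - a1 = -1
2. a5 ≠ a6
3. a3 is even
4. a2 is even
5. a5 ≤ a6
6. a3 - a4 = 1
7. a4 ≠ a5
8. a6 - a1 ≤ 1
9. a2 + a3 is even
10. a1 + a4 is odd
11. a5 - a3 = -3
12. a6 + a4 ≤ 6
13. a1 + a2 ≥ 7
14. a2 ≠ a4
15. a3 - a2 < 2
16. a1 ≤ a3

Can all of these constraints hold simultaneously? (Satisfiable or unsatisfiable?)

Setting (a1, a2, a3, a4, a5, a6) = (4, 4, 4, 3, 1, 2) satisfies everything: constraint 1: a4 - a1 = -1; constraint 6: a3 - a4 = 1, and the others follow.

Satisfiable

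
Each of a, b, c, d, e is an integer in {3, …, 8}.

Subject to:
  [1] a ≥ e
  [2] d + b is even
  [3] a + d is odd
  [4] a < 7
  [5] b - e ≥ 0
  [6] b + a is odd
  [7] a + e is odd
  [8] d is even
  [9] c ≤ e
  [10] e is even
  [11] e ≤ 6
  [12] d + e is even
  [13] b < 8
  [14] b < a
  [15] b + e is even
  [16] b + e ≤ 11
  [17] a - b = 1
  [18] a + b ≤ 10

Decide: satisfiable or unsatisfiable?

The assignment a = 5, b = 4, c = 3, d = 8, e = 4 works:
  constraint 5 holds since b - e = 0.
  constraint 16 holds since b + e = 8.
The rest check out directly.

Satisfiable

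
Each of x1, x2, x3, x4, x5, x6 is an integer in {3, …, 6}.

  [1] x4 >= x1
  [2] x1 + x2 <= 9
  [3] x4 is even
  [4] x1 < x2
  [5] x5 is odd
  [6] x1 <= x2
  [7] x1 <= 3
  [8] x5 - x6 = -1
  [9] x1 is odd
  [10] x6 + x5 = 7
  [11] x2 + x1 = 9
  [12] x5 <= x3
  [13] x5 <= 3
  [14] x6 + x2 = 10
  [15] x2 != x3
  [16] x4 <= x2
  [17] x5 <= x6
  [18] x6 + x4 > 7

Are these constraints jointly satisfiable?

Satisfiable

One satisfying assignment is x1 = 3, x2 = 6, x3 = 3, x4 = 4, x5 = 3, x6 = 4.
For the less obvious constraints — constraint 2: x1 + x2 = 9; constraint 8: x5 - x6 = -1; constraint 10: x6 + x5 = 7 — and the others hold by inspection.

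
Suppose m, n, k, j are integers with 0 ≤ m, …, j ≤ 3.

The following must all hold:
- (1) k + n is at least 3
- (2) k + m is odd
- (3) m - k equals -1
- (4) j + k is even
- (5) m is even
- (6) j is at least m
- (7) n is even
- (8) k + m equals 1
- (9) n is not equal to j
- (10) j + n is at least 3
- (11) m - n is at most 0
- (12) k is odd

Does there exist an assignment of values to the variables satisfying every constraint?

One satisfying assignment is m = 0, n = 2, k = 1, j = 1.
For the less obvious constraints — constraint 1: k + n = 3; constraint 3: m - k = -1 — and the others hold by inspection.

Satisfiable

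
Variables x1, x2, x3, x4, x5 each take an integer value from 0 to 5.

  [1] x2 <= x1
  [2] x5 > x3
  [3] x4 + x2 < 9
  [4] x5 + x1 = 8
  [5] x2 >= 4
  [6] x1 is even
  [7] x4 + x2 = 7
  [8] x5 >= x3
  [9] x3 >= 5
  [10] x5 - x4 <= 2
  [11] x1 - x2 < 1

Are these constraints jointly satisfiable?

Unsatisfiable

From constraints 8 and 9: x5 ≥ x3 ≥ 5. From constraints 1 and 5: x1 ≥ x2 ≥ 4. Hence x5 + x1 ≥ 9. But constraint 4 requires x5 + x1 = 8, and 8 < 9. Contradiction.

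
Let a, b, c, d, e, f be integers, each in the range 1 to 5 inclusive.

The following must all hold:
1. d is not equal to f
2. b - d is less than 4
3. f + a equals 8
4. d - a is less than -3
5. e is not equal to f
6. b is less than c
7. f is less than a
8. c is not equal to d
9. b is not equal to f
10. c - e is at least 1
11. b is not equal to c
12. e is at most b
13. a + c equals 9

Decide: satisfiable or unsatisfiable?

Satisfiable

Setting (a, b, c, d, e, f) = (5, 2, 4, 1, 2, 3) satisfies everything: constraint 2: b - d = 1; constraint 3: f + a = 8; constraint 4: d - a = -4, and the others follow.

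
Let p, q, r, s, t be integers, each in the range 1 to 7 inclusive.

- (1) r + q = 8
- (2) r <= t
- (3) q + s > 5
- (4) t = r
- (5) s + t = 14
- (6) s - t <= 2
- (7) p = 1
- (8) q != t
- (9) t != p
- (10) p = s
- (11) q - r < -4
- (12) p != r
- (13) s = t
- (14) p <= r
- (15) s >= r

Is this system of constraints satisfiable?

Unsatisfiable

From constraints 4, 10, and 13, p = s = t = r, so p = r. But constraint 12 says p ≠ r. Contradiction.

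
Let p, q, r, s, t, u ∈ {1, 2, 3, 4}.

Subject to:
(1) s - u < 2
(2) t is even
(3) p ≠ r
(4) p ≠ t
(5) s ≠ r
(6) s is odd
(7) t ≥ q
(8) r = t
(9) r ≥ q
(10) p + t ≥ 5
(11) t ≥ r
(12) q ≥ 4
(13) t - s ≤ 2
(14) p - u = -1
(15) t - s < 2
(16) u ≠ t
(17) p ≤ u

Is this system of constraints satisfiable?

Try p = 2, q = 4, r = 4, s = 3, t = 4, u = 3.
Check constraint 1: s - u = 0; constraint 10: p + t = 6. The remaining constraints are straightforward to verify.

Satisfiable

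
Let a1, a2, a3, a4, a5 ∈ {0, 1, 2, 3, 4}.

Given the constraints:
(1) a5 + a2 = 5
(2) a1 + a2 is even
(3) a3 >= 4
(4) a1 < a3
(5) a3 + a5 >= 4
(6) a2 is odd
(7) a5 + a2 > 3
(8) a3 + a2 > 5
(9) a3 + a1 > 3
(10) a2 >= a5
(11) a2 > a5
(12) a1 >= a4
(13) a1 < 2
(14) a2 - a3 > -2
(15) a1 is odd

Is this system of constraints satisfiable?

Satisfiable

Take a1 = 1, a2 = 3, a3 = 4, a4 = 0, a5 = 2. Then constraint 1: a5 + a2 = 5; constraint 5: a3 + a5 = 6, and every other listed constraint is also met.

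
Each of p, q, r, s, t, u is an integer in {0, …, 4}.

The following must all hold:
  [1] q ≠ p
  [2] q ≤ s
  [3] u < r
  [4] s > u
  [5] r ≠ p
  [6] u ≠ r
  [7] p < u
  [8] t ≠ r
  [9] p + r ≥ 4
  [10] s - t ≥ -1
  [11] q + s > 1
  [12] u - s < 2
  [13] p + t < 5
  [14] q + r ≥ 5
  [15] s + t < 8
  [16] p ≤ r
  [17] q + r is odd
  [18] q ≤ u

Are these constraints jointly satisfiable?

Setting (p, q, r, s, t, u) = (0, 1, 4, 3, 3, 2) satisfies everything: constraint 9: p + r = 4; constraint 10: s - t = 0, and the others follow.

Satisfiable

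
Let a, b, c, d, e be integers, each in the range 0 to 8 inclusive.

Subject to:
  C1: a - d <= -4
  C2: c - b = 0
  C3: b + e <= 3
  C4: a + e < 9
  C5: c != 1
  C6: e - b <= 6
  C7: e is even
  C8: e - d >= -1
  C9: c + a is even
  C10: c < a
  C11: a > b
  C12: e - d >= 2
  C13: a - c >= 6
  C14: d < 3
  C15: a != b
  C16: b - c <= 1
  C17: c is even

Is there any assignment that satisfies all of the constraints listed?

Unsatisfiable

Constraints 1, 6, 8, 13, and 16 give b − e ≥ -6, e − d ≥ -1, d − a ≥ 4, a − c ≥ 6, c − b ≥ -1.
Adding all 5 inequalities: the left sides telescope to 0, and the right sides sum to (-6) + (-1) + 4 + 6 + (-1) = 2. So 0 ≥ 2, which is false.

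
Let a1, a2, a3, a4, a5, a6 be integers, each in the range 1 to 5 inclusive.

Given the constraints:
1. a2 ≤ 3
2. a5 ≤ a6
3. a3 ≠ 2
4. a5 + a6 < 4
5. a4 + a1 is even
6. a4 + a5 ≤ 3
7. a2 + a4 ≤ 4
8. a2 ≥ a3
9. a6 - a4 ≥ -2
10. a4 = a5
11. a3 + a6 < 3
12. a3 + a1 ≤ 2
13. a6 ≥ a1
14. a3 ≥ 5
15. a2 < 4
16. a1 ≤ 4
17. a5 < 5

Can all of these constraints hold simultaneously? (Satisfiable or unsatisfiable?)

Unsatisfiable

From constraints 8 and 14: a2 ≥ a3 and a3 ≥ 5, so a2 ≥ 5. From constraint 15: a2 ≤ 3. But 3 < 5, so no value of a2 works.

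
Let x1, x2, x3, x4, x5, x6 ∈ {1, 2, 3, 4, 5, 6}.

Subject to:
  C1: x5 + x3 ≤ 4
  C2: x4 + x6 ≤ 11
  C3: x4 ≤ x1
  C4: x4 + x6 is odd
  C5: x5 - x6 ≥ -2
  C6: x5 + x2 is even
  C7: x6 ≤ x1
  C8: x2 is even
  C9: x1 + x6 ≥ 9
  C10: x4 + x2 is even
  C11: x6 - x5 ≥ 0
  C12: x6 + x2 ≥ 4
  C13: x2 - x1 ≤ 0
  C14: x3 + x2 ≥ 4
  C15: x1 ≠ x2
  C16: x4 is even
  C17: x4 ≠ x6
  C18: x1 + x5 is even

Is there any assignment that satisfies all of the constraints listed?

Satisfiable

The assignment x1 = 6, x2 = 4, x3 = 2, x4 = 6, x5 = 2, x6 = 3 works:
  constraint 1 holds since x5 + x3 = 4.
  constraint 2 holds since x4 + x6 = 9.
The rest check out directly.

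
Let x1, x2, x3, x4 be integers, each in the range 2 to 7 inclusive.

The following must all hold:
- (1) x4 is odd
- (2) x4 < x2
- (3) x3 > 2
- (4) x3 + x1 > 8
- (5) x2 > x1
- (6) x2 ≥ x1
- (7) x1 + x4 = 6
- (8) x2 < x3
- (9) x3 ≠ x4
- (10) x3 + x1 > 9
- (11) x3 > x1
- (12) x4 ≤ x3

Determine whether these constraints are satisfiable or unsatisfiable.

Satisfiable

Take x1 = 3, x2 = 6, x3 = 7, x4 = 3. Then constraint 4: x3 + x1 = 10; constraint 7: x1 + x4 = 6, and every other listed constraint is also met.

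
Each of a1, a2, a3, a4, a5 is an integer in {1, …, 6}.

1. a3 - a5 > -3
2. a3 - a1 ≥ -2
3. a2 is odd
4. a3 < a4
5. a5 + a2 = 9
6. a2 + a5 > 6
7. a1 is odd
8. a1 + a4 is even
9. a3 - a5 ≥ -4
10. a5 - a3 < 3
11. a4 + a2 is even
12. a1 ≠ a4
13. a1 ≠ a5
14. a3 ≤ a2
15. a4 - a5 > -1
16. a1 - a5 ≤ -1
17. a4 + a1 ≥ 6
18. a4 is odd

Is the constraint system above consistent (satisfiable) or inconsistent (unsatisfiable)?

Try a1 = 1, a2 = 5, a3 = 2, a4 = 5, a5 = 4.
Check constraint 1: a3 - a5 = -2; constraint 2: a3 - a1 = 1. The remaining constraints are straightforward to verify.

Satisfiable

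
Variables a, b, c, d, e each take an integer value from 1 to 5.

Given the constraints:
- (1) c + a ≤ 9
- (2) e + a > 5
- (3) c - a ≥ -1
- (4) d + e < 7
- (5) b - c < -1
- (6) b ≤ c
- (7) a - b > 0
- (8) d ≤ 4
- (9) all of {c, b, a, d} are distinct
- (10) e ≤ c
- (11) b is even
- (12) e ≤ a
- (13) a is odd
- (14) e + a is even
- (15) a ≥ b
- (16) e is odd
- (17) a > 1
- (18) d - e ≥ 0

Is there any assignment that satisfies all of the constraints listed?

Satisfiable

Setting (a, b, c, d, e) = (5, 2, 4, 3, 3) satisfies everything: constraint 1: c + a = 9; constraint 2: e + a = 8; constraint 3: c - a = -1, and the others follow.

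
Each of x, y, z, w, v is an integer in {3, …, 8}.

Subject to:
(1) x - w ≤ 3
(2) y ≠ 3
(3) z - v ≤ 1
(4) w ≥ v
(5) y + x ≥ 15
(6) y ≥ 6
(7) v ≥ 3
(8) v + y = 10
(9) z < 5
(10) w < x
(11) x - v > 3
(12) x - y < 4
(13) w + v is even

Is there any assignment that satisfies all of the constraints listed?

One satisfying assignment is x = 8, y = 7, z = 4, w = 7, v = 3.
For the less obvious constraints — constraint 1: x - w = 1; constraint 3: z - v = 1; constraint 5: y + x = 15 — and the others hold by inspection.

Satisfiable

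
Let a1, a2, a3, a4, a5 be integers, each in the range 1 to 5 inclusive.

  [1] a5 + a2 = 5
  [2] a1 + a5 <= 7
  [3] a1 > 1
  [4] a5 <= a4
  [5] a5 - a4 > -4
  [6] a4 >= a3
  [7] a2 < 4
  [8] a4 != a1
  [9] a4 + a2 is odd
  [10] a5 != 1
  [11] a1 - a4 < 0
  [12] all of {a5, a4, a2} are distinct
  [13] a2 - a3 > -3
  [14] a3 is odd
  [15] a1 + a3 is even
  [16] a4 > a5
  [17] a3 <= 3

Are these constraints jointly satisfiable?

Satisfiable

One satisfying assignment is a1 = 3, a2 = 3, a3 = 3, a4 = 4, a5 = 2.
For the less obvious constraints — constraint 1: a5 + a2 = 5; constraint 2: a1 + a5 = 5; constraint 5: a5 - a4 = -2 — and the others hold by inspection.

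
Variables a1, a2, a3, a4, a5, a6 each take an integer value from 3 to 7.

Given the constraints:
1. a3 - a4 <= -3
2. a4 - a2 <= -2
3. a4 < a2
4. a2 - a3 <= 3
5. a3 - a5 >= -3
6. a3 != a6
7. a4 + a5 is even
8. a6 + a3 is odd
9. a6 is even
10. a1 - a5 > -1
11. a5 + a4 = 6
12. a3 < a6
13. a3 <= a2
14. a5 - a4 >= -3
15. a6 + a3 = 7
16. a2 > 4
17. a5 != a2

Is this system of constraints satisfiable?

Constraints 1, 2, and 4 give a3 − a2 ≥ -3, a2 − a4 ≥ 2, a4 − a3 ≥ 3.
Adding all 3 inequalities: the left sides telescope to 0, and the right sides sum to (-3) + 2 + 3 = 2. So 0 ≥ 2, which is false.

Unsatisfiable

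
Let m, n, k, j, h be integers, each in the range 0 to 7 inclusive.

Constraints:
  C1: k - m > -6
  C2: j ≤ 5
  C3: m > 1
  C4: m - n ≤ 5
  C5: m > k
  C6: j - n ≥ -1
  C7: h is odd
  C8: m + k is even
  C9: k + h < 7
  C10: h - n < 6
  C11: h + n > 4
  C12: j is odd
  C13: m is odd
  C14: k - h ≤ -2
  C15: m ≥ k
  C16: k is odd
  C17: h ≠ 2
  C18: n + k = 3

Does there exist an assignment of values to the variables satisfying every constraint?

Satisfiable

The assignment m = 5, n = 2, k = 1, j = 1, h = 5 works:
  constraint 1 holds since k - m = -4.
  constraint 4 holds since m - n = 3.
  constraint 6 holds since j - n = -1.
The rest check out directly.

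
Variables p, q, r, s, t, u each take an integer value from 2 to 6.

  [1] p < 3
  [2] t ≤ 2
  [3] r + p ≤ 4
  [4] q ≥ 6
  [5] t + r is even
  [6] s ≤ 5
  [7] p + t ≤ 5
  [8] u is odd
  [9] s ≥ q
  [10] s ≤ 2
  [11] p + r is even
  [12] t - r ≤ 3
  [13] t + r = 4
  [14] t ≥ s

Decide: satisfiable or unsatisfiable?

Unsatisfiable

From constraints 4 and 9: s ≥ q and q ≥ 6, so s ≥ 6. From constraints 2 and 14: s ≤ t and t ≤ 2, so s ≤ 2. But 2 < 6, so no value of s works.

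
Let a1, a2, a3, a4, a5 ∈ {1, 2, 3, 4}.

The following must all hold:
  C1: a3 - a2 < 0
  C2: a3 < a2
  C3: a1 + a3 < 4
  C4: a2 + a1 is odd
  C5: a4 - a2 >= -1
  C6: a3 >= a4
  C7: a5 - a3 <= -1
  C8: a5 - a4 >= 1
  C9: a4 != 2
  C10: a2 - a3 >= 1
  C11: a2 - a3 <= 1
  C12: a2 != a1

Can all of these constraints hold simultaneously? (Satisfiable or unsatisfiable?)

Unsatisfiable

Constraints 5, 7, 8, and 10 give a2 − a3 ≥ 1, a3 − a5 ≥ 1, a5 − a4 ≥ 1, a4 − a2 ≥ -1.
Adding all 4 inequalities: the left sides telescope to 0, and the right sides sum to 1 + 1 + 1 + (-1) = 2. So 0 ≥ 2, which is false.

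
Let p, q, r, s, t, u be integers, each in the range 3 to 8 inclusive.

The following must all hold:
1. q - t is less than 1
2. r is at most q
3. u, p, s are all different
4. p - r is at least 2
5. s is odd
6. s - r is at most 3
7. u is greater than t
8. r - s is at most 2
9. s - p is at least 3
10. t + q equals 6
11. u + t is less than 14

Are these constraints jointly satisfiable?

Constraints 4, 6, and 9 give p − r ≥ 2, r − s ≥ -3, s − p ≥ 3.
Adding all 3 inequalities: the left sides telescope to 0, and the right sides sum to 2 + (-3) + 3 = 2. So 0 ≥ 2, which is false.

Unsatisfiable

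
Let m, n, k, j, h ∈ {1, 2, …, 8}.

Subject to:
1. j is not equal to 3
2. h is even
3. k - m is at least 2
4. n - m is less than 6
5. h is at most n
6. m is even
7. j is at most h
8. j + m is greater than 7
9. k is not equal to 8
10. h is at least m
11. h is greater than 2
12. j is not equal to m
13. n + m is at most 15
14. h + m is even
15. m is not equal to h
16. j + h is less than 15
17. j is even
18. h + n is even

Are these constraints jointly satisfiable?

Satisfiable

One satisfying assignment is m = 4, n = 8, k = 6, j = 6, h = 8.
For the less obvious constraints — constraint 3: k - m = 2; constraint 4: n - m = 4; constraint 8: j + m = 10 — and the others hold by inspection.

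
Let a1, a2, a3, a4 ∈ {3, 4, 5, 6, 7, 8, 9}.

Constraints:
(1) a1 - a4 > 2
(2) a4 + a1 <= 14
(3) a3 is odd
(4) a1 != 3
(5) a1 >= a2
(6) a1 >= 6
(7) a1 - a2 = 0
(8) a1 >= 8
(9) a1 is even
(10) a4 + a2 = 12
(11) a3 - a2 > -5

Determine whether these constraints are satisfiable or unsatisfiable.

Setting (a1, a2, a3, a4) = (8, 8, 5, 4) satisfies everything: constraint 1: a1 - a4 = 4; constraint 2: a4 + a1 = 12, and the others follow.

Satisfiable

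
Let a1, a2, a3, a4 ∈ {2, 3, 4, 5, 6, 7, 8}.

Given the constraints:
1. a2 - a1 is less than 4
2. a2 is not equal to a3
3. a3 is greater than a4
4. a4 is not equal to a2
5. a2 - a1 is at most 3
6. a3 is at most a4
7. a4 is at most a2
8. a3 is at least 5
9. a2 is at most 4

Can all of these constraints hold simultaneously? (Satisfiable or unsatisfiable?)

From constraints 6 and 8: a4 ≥ a3 and a3 ≥ 5, so a4 ≥ 5. From constraints 7 and 9: a4 ≤ a2 and a2 ≤ 4, so a4 ≤ 4. But 4 < 5, so no value of a4 works.

Unsatisfiable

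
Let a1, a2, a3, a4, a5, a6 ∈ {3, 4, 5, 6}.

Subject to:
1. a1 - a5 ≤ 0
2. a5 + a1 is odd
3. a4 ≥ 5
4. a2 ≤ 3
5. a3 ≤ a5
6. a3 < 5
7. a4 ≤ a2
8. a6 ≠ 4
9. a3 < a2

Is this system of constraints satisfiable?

Unsatisfiable

From constraint 3: a4 ≥ 5. From constraints 4 and 7: a4 ≤ a2 and a2 ≤ 3, so a4 ≤ 3. But 3 < 5, so no value of a4 works.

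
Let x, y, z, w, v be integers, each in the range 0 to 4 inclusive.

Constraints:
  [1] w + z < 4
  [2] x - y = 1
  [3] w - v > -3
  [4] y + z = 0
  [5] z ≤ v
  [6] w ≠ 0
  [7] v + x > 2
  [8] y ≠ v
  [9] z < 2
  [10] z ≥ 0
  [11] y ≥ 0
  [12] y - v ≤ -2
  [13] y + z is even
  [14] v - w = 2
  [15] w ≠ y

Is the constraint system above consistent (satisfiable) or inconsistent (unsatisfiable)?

Try x = 1, y = 0, z = 0, w = 1, v = 3.
Check constraint 1: w + z = 1; constraint 2: x - y = 1; constraint 3: w - v = -2. The remaining constraints are straightforward to verify.

Satisfiable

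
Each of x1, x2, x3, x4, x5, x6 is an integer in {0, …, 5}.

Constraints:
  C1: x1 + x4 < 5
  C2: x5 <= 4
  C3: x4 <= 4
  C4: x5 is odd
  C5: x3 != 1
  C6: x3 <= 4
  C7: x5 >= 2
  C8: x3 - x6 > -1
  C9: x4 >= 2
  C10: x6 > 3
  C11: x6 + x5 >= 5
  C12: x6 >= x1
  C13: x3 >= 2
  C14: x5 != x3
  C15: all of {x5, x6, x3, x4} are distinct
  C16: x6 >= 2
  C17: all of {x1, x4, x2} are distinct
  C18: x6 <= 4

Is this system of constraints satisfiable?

Constraints 2, 3, 6, 7, 9, 13, 16, and 18 confine each of x5, x6, x3, x4 to the 3 values {2, …, 4}.
Constraint 15 requires all 4 of them to be distinct, but only 3 values are available — impossible by the pigeonhole principle.

Unsatisfiable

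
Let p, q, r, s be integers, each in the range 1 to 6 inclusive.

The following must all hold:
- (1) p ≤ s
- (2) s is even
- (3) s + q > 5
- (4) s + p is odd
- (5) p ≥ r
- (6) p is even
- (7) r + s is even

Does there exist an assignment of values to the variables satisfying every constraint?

Constraint 2 makes s even and constraint 6 makes p even, so s + p must be even. Constraint 4 says s + p is odd — contradiction.

Unsatisfiable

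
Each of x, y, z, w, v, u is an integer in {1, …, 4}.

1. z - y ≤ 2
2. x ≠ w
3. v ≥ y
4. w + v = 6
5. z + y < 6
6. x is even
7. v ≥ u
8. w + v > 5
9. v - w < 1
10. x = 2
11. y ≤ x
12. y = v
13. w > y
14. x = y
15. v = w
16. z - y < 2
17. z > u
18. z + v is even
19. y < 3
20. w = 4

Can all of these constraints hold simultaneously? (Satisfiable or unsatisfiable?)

Unsatisfiable

Constraint 10 fixes x = 2 and constraint 20 fixes w = 4. Constraints 12, 14, and 15 give x = y = v = w, so x = w. But 2 ≠ 4 — contradiction.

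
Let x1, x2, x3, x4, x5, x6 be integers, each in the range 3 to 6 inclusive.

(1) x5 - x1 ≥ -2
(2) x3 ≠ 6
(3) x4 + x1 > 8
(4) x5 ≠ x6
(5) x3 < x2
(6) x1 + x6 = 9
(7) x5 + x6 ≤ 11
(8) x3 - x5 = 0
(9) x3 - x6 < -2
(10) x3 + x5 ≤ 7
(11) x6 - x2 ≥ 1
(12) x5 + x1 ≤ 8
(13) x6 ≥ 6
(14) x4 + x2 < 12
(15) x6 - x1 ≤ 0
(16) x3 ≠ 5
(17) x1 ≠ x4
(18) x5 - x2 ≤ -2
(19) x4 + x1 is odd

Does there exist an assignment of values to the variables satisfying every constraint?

Unsatisfiable

Constraints 1, 11, 15, and 18 give x6 − x2 ≥ 1, x2 − x5 ≥ 2, x5 − x1 ≥ -2, x1 − x6 ≥ 0.
Adding all 4 inequalities: the left sides telescope to 0, and the right sides sum to 1 + 2 + (-2) + 0 = 1. So 0 ≥ 1, which is false.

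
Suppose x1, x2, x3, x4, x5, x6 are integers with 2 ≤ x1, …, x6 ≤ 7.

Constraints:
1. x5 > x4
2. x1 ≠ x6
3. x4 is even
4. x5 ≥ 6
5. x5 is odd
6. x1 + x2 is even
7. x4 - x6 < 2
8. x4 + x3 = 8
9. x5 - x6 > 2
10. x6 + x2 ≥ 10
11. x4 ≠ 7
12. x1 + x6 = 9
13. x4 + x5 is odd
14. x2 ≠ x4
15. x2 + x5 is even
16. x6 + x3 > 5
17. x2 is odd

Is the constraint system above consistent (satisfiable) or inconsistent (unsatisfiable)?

Satisfiable

The assignment x1 = 5, x2 = 7, x3 = 4, x4 = 4, x5 = 7, x6 = 4 works:
  constraint 7 holds since x4 - x6 = 0.
  constraint 8 holds since x4 + x3 = 8.
The rest check out directly.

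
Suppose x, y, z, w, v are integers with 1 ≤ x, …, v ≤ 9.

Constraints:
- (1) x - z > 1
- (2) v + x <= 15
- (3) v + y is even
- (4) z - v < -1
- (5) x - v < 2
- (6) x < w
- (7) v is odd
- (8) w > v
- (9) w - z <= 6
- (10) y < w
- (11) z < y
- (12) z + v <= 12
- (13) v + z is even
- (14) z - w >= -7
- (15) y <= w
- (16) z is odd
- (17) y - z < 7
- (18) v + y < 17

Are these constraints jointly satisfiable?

Satisfiable

The assignment x = 6, y = 7, z = 3, w = 8, v = 7 works:
  constraint 1 holds since x - z = 3.
  constraint 2 holds since v + x = 13.
  constraint 4 holds since z - v = -4.
The rest check out directly.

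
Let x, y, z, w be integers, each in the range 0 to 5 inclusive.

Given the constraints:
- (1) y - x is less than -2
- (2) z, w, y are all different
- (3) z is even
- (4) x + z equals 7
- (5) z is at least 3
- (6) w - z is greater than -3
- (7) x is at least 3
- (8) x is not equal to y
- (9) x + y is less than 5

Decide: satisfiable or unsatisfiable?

Satisfiable

The assignment x = 3, y = 0, z = 4, w = 2 works:
  constraint 1 holds since y - x = -3.
  constraint 4 holds since x + z = 7.
The rest check out directly.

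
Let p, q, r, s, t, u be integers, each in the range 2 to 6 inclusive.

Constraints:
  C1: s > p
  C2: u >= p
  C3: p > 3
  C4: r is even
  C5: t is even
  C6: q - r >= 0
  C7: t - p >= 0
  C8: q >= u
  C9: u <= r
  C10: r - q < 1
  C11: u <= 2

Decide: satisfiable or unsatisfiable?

From constraint 3: p ≥ 4. From constraints 2 and 11: p ≤ u and u ≤ 2, so p ≤ 2. But 2 < 4, so no value of p works.

Unsatisfiable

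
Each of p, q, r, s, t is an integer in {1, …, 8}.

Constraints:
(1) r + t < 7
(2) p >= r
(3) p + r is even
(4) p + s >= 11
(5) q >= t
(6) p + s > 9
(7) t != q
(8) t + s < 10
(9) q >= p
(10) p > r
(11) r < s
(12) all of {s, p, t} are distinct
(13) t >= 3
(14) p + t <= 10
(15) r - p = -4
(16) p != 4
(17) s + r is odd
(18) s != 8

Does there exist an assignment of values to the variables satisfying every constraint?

Try p = 5, q = 6, r = 1, s = 6, t = 3.
Check constraint 1: r + t = 4; constraint 4: p + s = 11. The remaining constraints are straightforward to verify.

Satisfiable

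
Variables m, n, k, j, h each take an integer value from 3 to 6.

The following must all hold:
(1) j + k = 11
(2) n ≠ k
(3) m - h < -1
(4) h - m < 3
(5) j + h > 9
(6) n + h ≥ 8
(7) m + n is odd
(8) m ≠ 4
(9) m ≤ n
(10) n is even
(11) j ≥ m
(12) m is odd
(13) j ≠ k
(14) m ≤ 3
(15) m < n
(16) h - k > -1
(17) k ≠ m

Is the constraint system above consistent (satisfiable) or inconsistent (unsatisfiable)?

Setting (m, n, k, j, h) = (3, 6, 5, 6, 5) satisfies everything: constraint 1: j + k = 11; constraint 3: m - h = -2; constraint 4: h - m = 2, and the others follow.

Satisfiable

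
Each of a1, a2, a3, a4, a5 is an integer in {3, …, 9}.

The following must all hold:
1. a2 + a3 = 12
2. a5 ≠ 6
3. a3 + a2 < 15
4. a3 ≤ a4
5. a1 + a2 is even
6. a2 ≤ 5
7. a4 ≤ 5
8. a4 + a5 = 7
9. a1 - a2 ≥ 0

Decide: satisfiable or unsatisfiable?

Unsatisfiable

From constraint 6: a2 ≤ 5. From constraints 4 and 7: a3 ≤ a4 ≤ 5. Hence a2 + a3 ≤ 10. But constraint 1 requires a2 + a3 = 12, and 12 > 10. Contradiction.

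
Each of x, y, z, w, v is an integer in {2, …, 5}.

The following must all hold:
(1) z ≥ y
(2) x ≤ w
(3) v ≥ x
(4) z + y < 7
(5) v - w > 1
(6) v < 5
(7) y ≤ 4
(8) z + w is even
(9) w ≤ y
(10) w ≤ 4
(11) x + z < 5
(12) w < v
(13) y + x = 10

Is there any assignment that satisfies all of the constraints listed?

From constraint 7: y ≤ 4. From constraints 2 and 10: x ≤ w ≤ 4. Hence y + x ≤ 8. But constraint 13 requires y + x = 10, and 10 > 8. Contradiction.

Unsatisfiable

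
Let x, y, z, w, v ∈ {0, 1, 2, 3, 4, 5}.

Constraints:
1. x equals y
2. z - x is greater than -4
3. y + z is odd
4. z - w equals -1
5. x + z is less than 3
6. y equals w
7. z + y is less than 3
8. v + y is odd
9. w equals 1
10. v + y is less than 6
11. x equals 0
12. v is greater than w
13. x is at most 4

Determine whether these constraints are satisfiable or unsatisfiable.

Constraint 11 fixes x = 0 and constraint 9 fixes w = 1. Constraints 1 and 6 give x = y = w, so x = w. But 0 ≠ 1 — contradiction.

Unsatisfiable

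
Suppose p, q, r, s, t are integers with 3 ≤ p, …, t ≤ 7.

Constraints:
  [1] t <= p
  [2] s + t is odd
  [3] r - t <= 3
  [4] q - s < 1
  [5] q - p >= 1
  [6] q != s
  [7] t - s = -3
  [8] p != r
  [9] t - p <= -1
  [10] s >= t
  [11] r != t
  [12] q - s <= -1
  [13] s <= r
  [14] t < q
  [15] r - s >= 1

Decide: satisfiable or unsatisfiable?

Unsatisfiable

Constraints 3, 5, 9, 12, and 15 give t − r ≥ -3, r − s ≥ 1, s − q ≥ 1, q − p ≥ 1, p − t ≥ 1.
Adding all 5 inequalities: the left sides telescope to 0, and the right sides sum to (-3) + 1 + 1 + 1 + 1 = 1. So 0 ≥ 1, which is false.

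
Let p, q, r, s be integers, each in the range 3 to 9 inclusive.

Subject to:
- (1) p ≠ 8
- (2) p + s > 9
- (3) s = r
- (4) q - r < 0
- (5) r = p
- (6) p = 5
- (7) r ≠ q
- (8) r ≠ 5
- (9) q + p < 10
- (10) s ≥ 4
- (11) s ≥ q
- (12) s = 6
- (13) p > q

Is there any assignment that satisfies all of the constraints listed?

Unsatisfiable

Constraint 12 fixes s = 6 and constraint 6 fixes p = 5. Constraints 3 and 5 give s = r = p, so s = p. But 6 ≠ 5 — contradiction.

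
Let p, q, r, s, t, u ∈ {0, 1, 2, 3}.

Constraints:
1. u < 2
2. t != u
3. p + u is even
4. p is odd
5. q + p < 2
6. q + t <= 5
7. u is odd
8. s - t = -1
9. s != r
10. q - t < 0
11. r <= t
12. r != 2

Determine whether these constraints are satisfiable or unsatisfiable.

The assignment p = 1, q = 0, r = 0, s = 2, t = 3, u = 1 works:
  constraint 5 holds since q + p = 1.
  constraint 6 holds since q + t = 3.
  constraint 8 holds since s - t = -1.
The rest check out directly.

Satisfiable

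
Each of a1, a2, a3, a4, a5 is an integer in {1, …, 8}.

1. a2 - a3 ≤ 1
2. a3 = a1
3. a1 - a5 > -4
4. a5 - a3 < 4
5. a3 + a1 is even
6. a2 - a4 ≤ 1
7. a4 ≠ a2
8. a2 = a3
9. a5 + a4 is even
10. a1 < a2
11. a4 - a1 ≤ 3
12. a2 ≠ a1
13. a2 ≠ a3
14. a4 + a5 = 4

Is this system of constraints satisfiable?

From constraints 2 and 8, a2 = a3 = a1, so a2 = a1. But constraint 12 says a2 ≠ a1. Contradiction.

Unsatisfiable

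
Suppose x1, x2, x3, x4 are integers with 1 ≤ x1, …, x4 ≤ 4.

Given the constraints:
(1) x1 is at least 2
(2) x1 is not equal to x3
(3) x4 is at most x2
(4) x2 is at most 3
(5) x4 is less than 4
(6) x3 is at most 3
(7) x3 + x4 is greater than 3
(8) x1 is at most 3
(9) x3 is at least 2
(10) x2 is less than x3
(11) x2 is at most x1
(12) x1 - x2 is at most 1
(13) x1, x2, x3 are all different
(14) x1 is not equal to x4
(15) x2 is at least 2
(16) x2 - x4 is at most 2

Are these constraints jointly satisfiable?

Unsatisfiable

Constraints 1, 4, 6, 8, 9, and 15 confine each of x1, x2, x3 to the 2 values {2, 3}.
Constraint 13 requires all 3 of them to be distinct, but only 2 values are available — impossible by the pigeonhole principle.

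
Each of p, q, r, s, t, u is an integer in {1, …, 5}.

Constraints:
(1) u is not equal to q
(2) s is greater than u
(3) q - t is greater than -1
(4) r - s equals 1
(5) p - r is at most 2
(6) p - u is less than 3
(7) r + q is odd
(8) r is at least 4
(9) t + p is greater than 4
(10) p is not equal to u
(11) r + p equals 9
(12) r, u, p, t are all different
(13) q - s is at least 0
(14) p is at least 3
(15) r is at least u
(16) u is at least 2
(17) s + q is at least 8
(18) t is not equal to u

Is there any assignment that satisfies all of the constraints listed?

Try p = 4, q = 4, r = 5, s = 4, t = 2, u = 3.
Check constraint 3: q - t = 2; constraint 4: r - s = 1; constraint 5: p - r = -1. The remaining constraints are straightforward to verify.

Satisfiable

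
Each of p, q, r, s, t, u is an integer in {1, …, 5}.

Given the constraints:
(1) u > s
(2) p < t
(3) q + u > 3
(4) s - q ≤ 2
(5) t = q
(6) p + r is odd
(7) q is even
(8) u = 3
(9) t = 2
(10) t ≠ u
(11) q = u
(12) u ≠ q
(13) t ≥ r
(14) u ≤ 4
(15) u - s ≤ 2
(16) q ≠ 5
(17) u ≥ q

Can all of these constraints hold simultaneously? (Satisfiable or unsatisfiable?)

Constraint 9 fixes t = 2 and constraint 8 fixes u = 3. Constraints 5 and 11 give t = q = u, so t = u. But 2 ≠ 3 — contradiction.

Unsatisfiable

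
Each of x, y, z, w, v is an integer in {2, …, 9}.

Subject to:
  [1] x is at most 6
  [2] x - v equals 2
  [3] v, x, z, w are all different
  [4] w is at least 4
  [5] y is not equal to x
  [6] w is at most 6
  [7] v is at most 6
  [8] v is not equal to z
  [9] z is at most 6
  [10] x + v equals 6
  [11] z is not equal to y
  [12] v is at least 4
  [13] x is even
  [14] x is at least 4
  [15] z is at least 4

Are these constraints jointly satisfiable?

Constraints 1, 4, 6, 7, 9, 12, 14, and 15 confine each of v, x, z, w to the 3 values {4, …, 6}.
Constraint 3 requires all 4 of them to be distinct, but only 3 values are available — impossible by the pigeonhole principle.

Unsatisfiable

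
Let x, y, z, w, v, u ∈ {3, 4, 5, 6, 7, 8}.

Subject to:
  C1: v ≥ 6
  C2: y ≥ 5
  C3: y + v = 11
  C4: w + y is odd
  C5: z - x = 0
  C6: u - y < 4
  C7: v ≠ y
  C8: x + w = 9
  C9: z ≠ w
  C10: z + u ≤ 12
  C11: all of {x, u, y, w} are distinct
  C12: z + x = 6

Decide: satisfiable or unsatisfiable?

Satisfiable

Setting (x, y, z, w, v, u) = (3, 5, 3, 6, 6, 8) satisfies everything: constraint 3: y + v = 11; constraint 5: z - x = 0; constraint 6: u - y = 3, and the others follow.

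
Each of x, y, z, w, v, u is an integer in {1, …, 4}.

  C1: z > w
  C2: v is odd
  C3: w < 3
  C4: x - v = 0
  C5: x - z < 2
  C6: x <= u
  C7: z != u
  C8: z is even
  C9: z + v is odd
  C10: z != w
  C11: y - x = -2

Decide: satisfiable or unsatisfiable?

Take x = 3, y = 1, z = 2, w = 1, v = 3, u = 4. Then constraint 4: x - v = 0; constraint 5: x - z = 1; constraint 11: y - x = -2, and every other listed constraint is also met.

Satisfiable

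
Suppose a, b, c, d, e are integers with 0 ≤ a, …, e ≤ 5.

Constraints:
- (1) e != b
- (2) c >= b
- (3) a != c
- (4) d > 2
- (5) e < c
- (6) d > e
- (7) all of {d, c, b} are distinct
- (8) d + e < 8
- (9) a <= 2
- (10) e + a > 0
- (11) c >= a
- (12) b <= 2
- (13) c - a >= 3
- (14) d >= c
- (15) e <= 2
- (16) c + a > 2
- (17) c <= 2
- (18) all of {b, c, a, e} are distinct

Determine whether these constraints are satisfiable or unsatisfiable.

Constraints 9, 12, 15, and 17 confine each of b, c, a, e to the 3 values {0, …, 2} (the domain already gives each ≥ 0).
Constraint 18 requires all 4 of them to be distinct, but only 3 values are available — impossible by the pigeonhole principle.

Unsatisfiable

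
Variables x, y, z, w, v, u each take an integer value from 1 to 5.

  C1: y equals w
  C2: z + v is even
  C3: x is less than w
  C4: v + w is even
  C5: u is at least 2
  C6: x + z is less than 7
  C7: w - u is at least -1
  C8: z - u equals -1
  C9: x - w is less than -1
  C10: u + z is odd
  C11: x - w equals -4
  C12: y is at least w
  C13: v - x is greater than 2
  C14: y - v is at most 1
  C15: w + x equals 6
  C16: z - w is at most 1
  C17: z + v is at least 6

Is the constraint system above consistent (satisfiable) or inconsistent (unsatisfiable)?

Satisfiable

The assignment x = 1, y = 5, z = 3, w = 5, v = 5, u = 4 works:
  constraint 6 holds since x + z = 4.
  constraint 7 holds since w - u = 1.
  constraint 8 holds since z - u = -1.
The rest check out directly.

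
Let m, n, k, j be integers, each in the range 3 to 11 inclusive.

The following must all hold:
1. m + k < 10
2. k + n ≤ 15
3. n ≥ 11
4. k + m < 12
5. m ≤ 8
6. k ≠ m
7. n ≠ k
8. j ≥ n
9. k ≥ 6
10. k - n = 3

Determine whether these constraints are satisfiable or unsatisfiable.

From constraint 9: k ≥ 6. From constraint 3: n ≥ 11. Hence k + n ≥ 17. But constraint 2 requires k + n ≤ 15, and 15 < 17. Contradiction.

Unsatisfiable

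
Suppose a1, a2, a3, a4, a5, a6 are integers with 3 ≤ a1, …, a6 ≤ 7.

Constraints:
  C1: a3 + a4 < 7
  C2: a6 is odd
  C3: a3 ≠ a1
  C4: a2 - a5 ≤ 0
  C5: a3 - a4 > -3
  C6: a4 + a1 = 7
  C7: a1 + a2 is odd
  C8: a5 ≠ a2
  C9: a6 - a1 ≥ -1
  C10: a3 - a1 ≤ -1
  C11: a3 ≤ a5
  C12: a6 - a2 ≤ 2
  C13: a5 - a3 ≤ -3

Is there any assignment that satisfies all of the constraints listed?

Unsatisfiable

Constraints 4, 9, 10, 12, and 13 give a1 − a3 ≥ 1, a3 − a5 ≥ 3, a5 − a2 ≥ 0, a2 − a6 ≥ -2, a6 − a1 ≥ -1.
Adding all 5 inequalities: the left sides telescope to 0, and the right sides sum to 1 + 3 + 0 + (-2) + (-1) = 1. So 0 ≥ 1, which is false.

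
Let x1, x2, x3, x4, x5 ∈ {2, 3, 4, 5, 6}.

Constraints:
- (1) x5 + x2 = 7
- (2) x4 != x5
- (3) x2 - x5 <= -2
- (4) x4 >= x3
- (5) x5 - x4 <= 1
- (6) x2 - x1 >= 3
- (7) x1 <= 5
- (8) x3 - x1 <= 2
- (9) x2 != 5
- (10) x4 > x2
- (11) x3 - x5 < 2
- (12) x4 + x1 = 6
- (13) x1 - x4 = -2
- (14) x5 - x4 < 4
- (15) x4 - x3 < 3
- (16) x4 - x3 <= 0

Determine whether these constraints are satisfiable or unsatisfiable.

Unsatisfiable

Constraints 3, 5, 6, 8, and 16 give x3 − x4 ≥ 0, x4 − x5 ≥ -1, x5 − x2 ≥ 2, x2 − x1 ≥ 3, x1 − x3 ≥ -2.
Adding all 5 inequalities: the left sides telescope to 0, and the right sides sum to 0 + (-1) + 2 + 3 + (-2) = 2. So 0 ≥ 2, which is false.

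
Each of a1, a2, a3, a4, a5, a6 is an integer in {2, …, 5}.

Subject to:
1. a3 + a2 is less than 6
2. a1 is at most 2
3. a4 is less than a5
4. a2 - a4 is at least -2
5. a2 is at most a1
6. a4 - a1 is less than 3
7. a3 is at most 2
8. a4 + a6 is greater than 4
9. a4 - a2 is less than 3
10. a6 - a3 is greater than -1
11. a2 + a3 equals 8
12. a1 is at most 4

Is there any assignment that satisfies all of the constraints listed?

Unsatisfiable

From constraints 5 and 12: a2 ≤ a1 ≤ 4. From constraint 7: a3 ≤ 2. Hence a2 + a3 ≤ 6. But constraint 11 requires a2 + a3 = 8, and 8 > 6. Contradiction.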